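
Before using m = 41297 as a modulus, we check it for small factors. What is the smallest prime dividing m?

61

41297 is odd.
Digit sum 23, not divisible by 3.
Ends in 7: not divisible by 5.
7: 41297 = 7·5899 + 4
11: 41297 = 11·3754 + 3
13: 41297 = 13·3176 + 9
17: 41297 = 17·2429 + 4
19: 41297 = 19·2173 + 10
23: 41297 = 23·1795 + 12
29: 41297 = 29·1424 + 1
31: 41297 = 31·1332 + 5
37: 41297 = 37·1116 + 5
41: 41297 = 41·1007 + 10
43: 41297 = 43·960 + 17
47: 41297 = 47·878 + 31
53: 41297 = 53·779 + 10
59: 41297 = 59·699 + 56
61: 41297 = 61·677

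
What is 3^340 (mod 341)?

56

3^1 ≡ 3 (mod 341)
3^2 ≡ 3^2 = 9 ≡ 9 (mod 341)
3^4 ≡ 9^2 = 81 ≡ 81 (mod 341)
3^8 ≡ 81^2 = 6561 ≡ 82 (mod 341)
3^16 ≡ 82^2 = 6724 ≡ 245 (mod 341)
3^32 ≡ 245^2 = 60025 ≡ 9 (mod 341)
3^64 ≡ 9^2 = 81 ≡ 81 (mod 341)
3^128 ≡ 81^2 = 6561 ≡ 82 (mod 341)
3^256 ≡ 82^2 = 6724 ≡ 245 (mod 341)
340 = 256 + 64 + 16 + 4 in binary powers of 2.
So 3^340 ≡ 245 · 81 · 245 · 81 ≡ 56 (mod 341).
Since 56 ≠ 1, base 3 is a Fermat witness: 341 is composite.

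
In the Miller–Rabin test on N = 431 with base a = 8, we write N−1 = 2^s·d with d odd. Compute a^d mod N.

431 − 1 = 430 = 2^1 · 215, so d = 215.
8^1 ≡ 8 (mod 431)
8^2 ≡ 8^2 = 64 ≡ 64 (mod 431)
8^4 ≡ 64^2 = 4096 ≡ 217 (mod 431)
8^8 ≡ 217^2 = 47089 ≡ 110 (mod 431)
8^16 ≡ 110^2 = 12100 ≡ 32 (mod 431)
8^32 ≡ 32^2 = 1024 ≡ 162 (mod 431)
8^64 ≡ 162^2 = 26244 ≡ 384 (mod 431)
8^128 ≡ 384^2 = 147456 ≡ 54 (mod 431)
215 = 128 + 64 + 16 + 4 + 2 + 1 in binary powers of 2.
So 8^215 ≡ 54 · 384 · 32 · 217 · 64 · 8 ≡ 1 (mod 431).
Since 8^d ≡ 1 (mod 431), base 8 does not prove 431 composite.

1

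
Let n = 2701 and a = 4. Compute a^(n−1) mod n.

1

4^1 ≡ 4 (mod 2701)
4^2 ≡ 4^2 = 16 ≡ 16 (mod 2701)
4^4 ≡ 16^2 = 256 ≡ 256 (mod 2701)
4^8 ≡ 256^2 = 65536 ≡ 712 (mod 2701)
4^16 ≡ 712^2 = 506944 ≡ 1857 (mod 2701)
4^32 ≡ 1857^2 = 3448449 ≡ 1973 (mod 2701)
4^64 ≡ 1973^2 = 3892729 ≡ 588 (mod 2701)
4^128 ≡ 588^2 = 345744 ≡ 16 (mod 2701)
4^256 ≡ 16^2 = 256 ≡ 256 (mod 2701)
4^512 ≡ 256^2 = 65536 ≡ 712 (mod 2701)
4^1024 ≡ 712^2 = 506944 ≡ 1857 (mod 2701)
4^2048 ≡ 1857^2 = 3448449 ≡ 1973 (mod 2701)
2700 = 2048 + 512 + 128 + 8 + 4 in binary powers of 2.
So 4^2700 ≡ 1973 · 712 · 16 · 712 · 256 ≡ 1 (mod 2701).
Since the result is 1, base 4 gives no evidence that 2701 is composite.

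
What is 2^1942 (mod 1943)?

1430

2^1 ≡ 2 (mod 1943)
2^2 ≡ 2^2 = 4 ≡ 4 (mod 1943)
2^4 ≡ 4^2 = 16 ≡ 16 (mod 1943)
2^8 ≡ 16^2 = 256 ≡ 256 (mod 1943)
2^16 ≡ 256^2 = 65536 ≡ 1417 (mod 1943)
2^32 ≡ 1417^2 = 2007889 ≡ 770 (mod 1943)
2^64 ≡ 770^2 = 592900 ≡ 285 (mod 1943)
2^128 ≡ 285^2 = 81225 ≡ 1562 (mod 1943)
2^256 ≡ 1562^2 = 2439844 ≡ 1379 (mod 1943)
2^512 ≡ 1379^2 = 1901641 ≡ 1387 (mod 1943)
2^1024 ≡ 1387^2 = 1923769 ≡ 199 (mod 1943)
1942 = 1024 + 512 + 256 + 128 + 16 + 4 + 2 in binary powers of 2.
So 2^1942 ≡ 199 · 1387 · 1379 · 1562 · 1417 · 16 · 4 ≡ 1430 (mod 1943).
Since 1430 ≠ 1, base 2 is a Fermat witness: 1943 is composite.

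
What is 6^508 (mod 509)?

6^1 ≡ 6 (mod 509)
6^2 ≡ 6^2 = 36 ≡ 36 (mod 509)
6^4 ≡ 36^2 = 1296 ≡ 278 (mod 509)
6^8 ≡ 278^2 = 77284 ≡ 425 (mod 509)
6^16 ≡ 425^2 = 180625 ≡ 439 (mod 509)
6^32 ≡ 439^2 = 192721 ≡ 319 (mod 509)
6^64 ≡ 319^2 = 101761 ≡ 470 (mod 509)
6^128 ≡ 470^2 = 220900 ≡ 503 (mod 509)
6^256 ≡ 503^2 = 253009 ≡ 36 (mod 509)
508 = 256 + 128 + 64 + 32 + 16 + 8 + 4 in binary powers of 2.
So 6^508 ≡ 36 · 503 · 470 · 319 · 439 · 425 · 278 ≡ 1 (mod 509).
Since the result is 1, base 6 gives no evidence that 509 is composite.

1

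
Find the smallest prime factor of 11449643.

53

11449643 is odd.
Digit sum 32, not divisible by 3.
Ends in 3: not divisible by 5.
7: 11449643 = 7·1635663 + 2
11: 11449643 = 11·1040876 + 7
13: 11449643 = 13·880741 + 10
17: 11449643 = 17·673508 + 7
19: 11449643 = 19·602612 + 15
23: 11449643 = 23·497810 + 13
29: 11449643 = 29·394815 + 8
31: 11449643 = 31·369343 + 10
37: 11449643 = 37·309449 + 30
41: 11449643 = 41·279259 + 24
43: 11449643 = 43·266270 + 33
47: 11449643 = 47·243609 + 20
53: 11449643 = 53·216031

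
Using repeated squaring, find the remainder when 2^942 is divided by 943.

496

2^1 ≡ 2 (mod 943)
2^2 ≡ 2^2 = 4 ≡ 4 (mod 943)
2^4 ≡ 4^2 = 16 ≡ 16 (mod 943)
2^8 ≡ 16^2 = 256 ≡ 256 (mod 943)
2^16 ≡ 256^2 = 65536 ≡ 469 (mod 943)
2^32 ≡ 469^2 = 219961 ≡ 242 (mod 943)
2^64 ≡ 242^2 = 58564 ≡ 98 (mod 943)
2^128 ≡ 98^2 = 9604 ≡ 174 (mod 943)
2^256 ≡ 174^2 = 30276 ≡ 100 (mod 943)
2^512 ≡ 100^2 = 10000 ≡ 570 (mod 943)
942 = 512 + 256 + 128 + 32 + 8 + 4 + 2 in binary powers of 2.
So 2^942 ≡ 570 · 100 · 174 · 242 · 256 · 16 · 4 ≡ 496 (mod 943).
Since 496 ≠ 1, base 2 is a Fermat witness: 943 is composite.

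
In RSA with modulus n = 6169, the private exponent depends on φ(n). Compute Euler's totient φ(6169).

Factor: 6169 = 31 · 199.
φ(6169) = (31−1) · (199−1) = 30 · 198 = 5940.

5940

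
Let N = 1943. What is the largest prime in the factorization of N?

67

1943 = 29 · 67
67 is prime.
So 1943 = 29 · 67; the largest prime factor is 67.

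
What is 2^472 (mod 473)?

422

2^1 ≡ 2 (mod 473)
2^2 ≡ 2^2 = 4 ≡ 4 (mod 473)
2^4 ≡ 4^2 = 16 ≡ 16 (mod 473)
2^8 ≡ 16^2 = 256 ≡ 256 (mod 473)
2^16 ≡ 256^2 = 65536 ≡ 262 (mod 473)
2^32 ≡ 262^2 = 68644 ≡ 59 (mod 473)
2^64 ≡ 59^2 = 3481 ≡ 170 (mod 473)
2^128 ≡ 170^2 = 28900 ≡ 47 (mod 473)
2^256 ≡ 47^2 = 2209 ≡ 317 (mod 473)
472 = 256 + 128 + 64 + 16 + 8 in binary powers of 2.
So 2^472 ≡ 317 · 47 · 170 · 262 · 256 ≡ 422 (mod 473).
Since 422 ≠ 1, base 2 is a Fermat witness: 473 is composite.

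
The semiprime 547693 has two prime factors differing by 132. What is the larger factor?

809

Since p = q + 132, we have 547693 = q(q + 132), so q² + 132q − 547693 = 0.
Discriminant: 132² + 4·547693 = 17424 + 2190772 = 2208196; √2208196 = 1486.
q = (−132 + 1486)/2 = 677, and p = q + 132 = 809.
Check: 677 · 809 = 547693.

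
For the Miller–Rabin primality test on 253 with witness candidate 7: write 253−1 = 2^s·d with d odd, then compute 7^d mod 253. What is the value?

253 − 1 = 252 = 2^2 · 63, so d = 63.
7^1 ≡ 7 (mod 253)
7^2 ≡ 7^2 = 49 ≡ 49 (mod 253)
7^4 ≡ 49^2 = 2401 ≡ 124 (mod 253)
7^8 ≡ 124^2 = 15376 ≡ 196 (mod 253)
7^16 ≡ 196^2 = 38416 ≡ 213 (mod 253)
7^32 ≡ 213^2 = 45369 ≡ 82 (mod 253)
63 = 32 + 16 + 8 + 4 + 2 + 1 in binary powers of 2.
So 7^63 ≡ 82 · 213 · 196 · 124 · 49 · 7 ≡ 57 (mod 253).
Squaring chain: 57 → 213; never reaches −1, so base 7 is a Miller–Rabin witness that 253 is composite.

57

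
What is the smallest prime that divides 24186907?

24186907 is odd.
Digit sum 37, not divisible by 3.
Ends in 7: not divisible by 5.
7: 24186907 = 7·3455272 + 3
11: 24186907 = 11·2198809 + 8
13: 24186907 = 13·1860531 + 4
17: 24186907 = 17·1422759 + 4
19: 24186907 = 19·1272995 + 2
23: 24186907 = 23·1051604 + 15
29: 24186907 = 29·834031 + 8
31: 24186907 = 31·780222 + 25
37: 24186907 = 37·653700 + 7
41: 24186907 = 41·589924 + 23
43: 24186907 = 43·562486 + 9
47: 24186907 = 47·514615 + 2
53: 24186907 = 53·456356 + 39
59: 24186907 = 59·409947 + 34
61: 24186907 = 61·396506 + 41
67: 24186907 = 67·360998 + 41
71: 24186907 = 71·340660 + 47
73: 24186907 = 73·331327 + 36
79: 24186907 = 79·306163 + 30
83: 24186907 = 83·291408 + 43
89: 24186907 = 89·271763

89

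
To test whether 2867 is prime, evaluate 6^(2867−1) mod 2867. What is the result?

6^1 ≡ 6 (mod 2867)
6^2 ≡ 6^2 = 36 ≡ 36 (mod 2867)
6^4 ≡ 36^2 = 1296 ≡ 1296 (mod 2867)
6^8 ≡ 1296^2 = 1679616 ≡ 2421 (mod 2867)
6^16 ≡ 2421^2 = 5861241 ≡ 1093 (mod 2867)
6^32 ≡ 1093^2 = 1194649 ≡ 1977 (mod 2867)
6^64 ≡ 1977^2 = 3908529 ≡ 808 (mod 2867)
6^128 ≡ 808^2 = 652864 ≡ 2055 (mod 2867)
6^256 ≡ 2055^2 = 4223025 ≡ 2801 (mod 2867)
6^512 ≡ 2801^2 = 7845601 ≡ 1489 (mod 2867)
6^1024 ≡ 1489^2 = 2217121 ≡ 930 (mod 2867)
6^2048 ≡ 930^2 = 864900 ≡ 1933 (mod 2867)
2866 = 2048 + 512 + 256 + 32 + 16 + 2 in binary powers of 2.
So 6^2866 ≡ 1933 · 1489 · 2801 · 1977 · 1093 · 36 ≡ 1896 (mod 2867).
Since 1896 ≠ 1, base 6 is a Fermat witness: 2867 is composite.

1896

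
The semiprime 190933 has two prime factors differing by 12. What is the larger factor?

Since p = q + 12, we have 190933 = q(q + 12), so q² + 12q − 190933 = 0.
Discriminant: 12² + 4·190933 = 144 + 763732 = 763876; √763876 = 874.
q = (−12 + 874)/2 = 431, and p = q + 12 = 443.
Check: 431 · 443 = 190933.

443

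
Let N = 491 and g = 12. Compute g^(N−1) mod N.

1

12^1 ≡ 12 (mod 491)
12^2 ≡ 12^2 = 144 ≡ 144 (mod 491)
12^4 ≡ 144^2 = 20736 ≡ 114 (mod 491)
12^8 ≡ 114^2 = 12996 ≡ 230 (mod 491)
12^16 ≡ 230^2 = 52900 ≡ 363 (mod 491)
12^32 ≡ 363^2 = 131769 ≡ 181 (mod 491)
12^64 ≡ 181^2 = 32761 ≡ 355 (mod 491)
12^128 ≡ 355^2 = 126025 ≡ 329 (mod 491)
12^256 ≡ 329^2 = 108241 ≡ 221 (mod 491)
490 = 256 + 128 + 64 + 32 + 8 + 2 in binary powers of 2.
So 12^490 ≡ 221 · 329 · 355 · 181 · 230 · 144 ≡ 1 (mod 491).
Since the result is 1, base 12 gives no evidence that 491 is composite.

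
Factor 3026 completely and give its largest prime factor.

89

3026 = 2 · 1513
1513 = 17 · 89
89 is prime.
So 3026 = 2 · 17 · 89; the largest prime factor is 89.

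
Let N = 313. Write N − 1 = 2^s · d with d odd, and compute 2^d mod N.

25

313 − 1 = 312 = 2^3 · 39, so d = 39.
2^1 ≡ 2 (mod 313)
2^2 ≡ 2^2 = 4 ≡ 4 (mod 313)
2^4 ≡ 4^2 = 16 ≡ 16 (mod 313)
2^8 ≡ 16^2 = 256 ≡ 256 (mod 313)
2^16 ≡ 256^2 = 65536 ≡ 119 (mod 313)
2^32 ≡ 119^2 = 14161 ≡ 76 (mod 313)
39 = 32 + 4 + 2 + 1 in binary powers of 2.
So 2^39 ≡ 76 · 16 · 4 · 2 ≡ 25 (mod 313).
Squaring chain: 25 → 312 → 1; reaches −1, so base 2 does not prove 313 composite.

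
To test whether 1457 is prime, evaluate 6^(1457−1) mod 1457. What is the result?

521

6^1 ≡ 6 (mod 1457)
6^2 ≡ 6^2 = 36 ≡ 36 (mod 1457)
6^4 ≡ 36^2 = 1296 ≡ 1296 (mod 1457)
6^8 ≡ 1296^2 = 1679616 ≡ 1152 (mod 1457)
6^16 ≡ 1152^2 = 1327104 ≡ 1234 (mod 1457)
6^32 ≡ 1234^2 = 1522756 ≡ 191 (mod 1457)
6^64 ≡ 191^2 = 36481 ≡ 56 (mod 1457)
6^128 ≡ 56^2 = 3136 ≡ 222 (mod 1457)
6^256 ≡ 222^2 = 49284 ≡ 1203 (mod 1457)
6^512 ≡ 1203^2 = 1447209 ≡ 408 (mod 1457)
6^1024 ≡ 408^2 = 166464 ≡ 366 (mod 1457)
1456 = 1024 + 256 + 128 + 32 + 16 in binary powers of 2.
So 6^1456 ≡ 366 · 1203 · 222 · 191 · 1234 ≡ 521 (mod 1457).
Since 521 ≠ 1, base 6 is a Fermat witness: 1457 is composite.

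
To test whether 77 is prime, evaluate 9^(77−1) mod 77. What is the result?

9

9^1 ≡ 9 (mod 77)
9^2 ≡ 9^2 = 81 ≡ 4 (mod 77)
9^4 ≡ 4^2 = 16 ≡ 16 (mod 77)
9^8 ≡ 16^2 = 256 ≡ 25 (mod 77)
9^16 ≡ 25^2 = 625 ≡ 9 (mod 77)
9^32 ≡ 9^2 = 81 ≡ 4 (mod 77)
9^64 ≡ 4^2 = 16 ≡ 16 (mod 77)
76 = 64 + 8 + 4 in binary powers of 2.
So 9^76 ≡ 16 · 25 · 16 ≡ 9 (mod 77).
Since 9 ≠ 1, base 9 is a Fermat witness: 77 is composite.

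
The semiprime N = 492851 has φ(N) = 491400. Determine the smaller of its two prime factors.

541

φ(n) = (p−1)(q−1) = n − (p+q) + 1, so p + q = 492851 − 491400 + 1 = 1452.
p and q are the roots of t² − 1452t + 492851 = 0.
Discriminant: 1452² − 4·492851 = 2108304 − 1971404 = 136900; √136900 = 370.
q = (1452 − 370)/2 = 541, p = (1452 + 370)/2 = 911.
Check: 541 · 911 = 492851.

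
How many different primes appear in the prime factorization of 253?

253 = 11 · 23
253 = 11 · 23, which has 2 distinct prime factors.

2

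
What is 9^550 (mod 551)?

9^1 ≡ 9 (mod 551)
9^2 ≡ 9^2 = 81 ≡ 81 (mod 551)
9^4 ≡ 81^2 = 6561 ≡ 500 (mod 551)
9^8 ≡ 500^2 = 250000 ≡ 397 (mod 551)
9^16 ≡ 397^2 = 157609 ≡ 23 (mod 551)
9^32 ≡ 23^2 = 529 ≡ 529 (mod 551)
9^64 ≡ 529^2 = 279841 ≡ 484 (mod 551)
9^128 ≡ 484^2 = 234256 ≡ 81 (mod 551)
9^256 ≡ 81^2 = 6561 ≡ 500 (mod 551)
9^512 ≡ 500^2 = 250000 ≡ 397 (mod 551)
550 = 512 + 32 + 4 + 2 in binary powers of 2.
So 9^550 ≡ 397 · 529 · 500 · 81 ≡ 123 (mod 551).
Since 123 ≠ 1, base 9 is a Fermat witness: 551 is composite.

123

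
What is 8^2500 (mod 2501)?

8^1 ≡ 8 (mod 2501)
8^2 ≡ 8^2 = 64 ≡ 64 (mod 2501)
8^4 ≡ 64^2 = 4096 ≡ 1595 (mod 2501)
8^8 ≡ 1595^2 = 2544025 ≡ 508 (mod 2501)
8^16 ≡ 508^2 = 258064 ≡ 461 (mod 2501)
8^32 ≡ 461^2 = 212521 ≡ 2437 (mod 2501)
8^64 ≡ 2437^2 = 5938969 ≡ 1595 (mod 2501)
8^128 ≡ 1595^2 = 2544025 ≡ 508 (mod 2501)
8^256 ≡ 508^2 = 258064 ≡ 461 (mod 2501)
8^512 ≡ 461^2 = 212521 ≡ 2437 (mod 2501)
8^1024 ≡ 2437^2 = 5938969 ≡ 1595 (mod 2501)
8^2048 ≡ 1595^2 = 2544025 ≡ 508 (mod 2501)
2500 = 2048 + 256 + 128 + 64 + 4 in binary powers of 2.
So 8^2500 ≡ 508 · 461 · 508 · 1595 · 1595 ≡ 1 (mod 2501).
Since the result is 1, base 8 gives no evidence that 2501 is composite.

1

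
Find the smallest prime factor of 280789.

17

280789 is odd.
Digit sum 34, not divisible by 3.
Ends in 9: not divisible by 5.
7: 280789 = 7·40112 + 5
11: 280789 = 11·25526 + 3
13: 280789 = 13·21599 + 2
17: 280789 = 17·16517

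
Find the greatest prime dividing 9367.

9367 = 17 · 551
551 = 19 · 29
29 is prime.
So 9367 = 17 · 19 · 29; the largest prime factor is 29.

29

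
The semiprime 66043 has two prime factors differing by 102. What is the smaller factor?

Since p = q + 102, we have 66043 = q(q + 102), so q² + 102q − 66043 = 0.
Discriminant: 102² + 4·66043 = 10404 + 264172 = 274576; √274576 = 524.
q = (−102 + 524)/2 = 211, and p = q + 102 = 313.
Check: 211 · 313 = 66043.

211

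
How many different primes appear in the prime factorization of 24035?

4

24035 = 5 · 4807
4807 = 11 · 437
437 = 19 · 23
24035 = 5 · 11 · 19 · 23, which has 4 distinct prime factors.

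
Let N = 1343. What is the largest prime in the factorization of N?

79

1343 = 17 · 79
79 is prime.
So 1343 = 17 · 79; the largest prime factor is 79.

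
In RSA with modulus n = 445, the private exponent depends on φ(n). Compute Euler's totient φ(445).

Factor: 445 = 5 · 89.
φ(445) = (5−1) · (89−1) = 4 · 88 = 352.

352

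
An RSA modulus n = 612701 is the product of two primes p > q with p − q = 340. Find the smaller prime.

631

Since p = q + 340, we have 612701 = q(q + 340), so q² + 340q − 612701 = 0.
Discriminant: 340² + 4·612701 = 115600 + 2450804 = 2566404; √2566404 = 1602.
q = (−340 + 1602)/2 = 631, and p = q + 340 = 971.
Check: 631 · 971 = 612701.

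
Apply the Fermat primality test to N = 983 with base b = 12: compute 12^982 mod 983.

12^1 ≡ 12 (mod 983)
12^2 ≡ 12^2 = 144 ≡ 144 (mod 983)
12^4 ≡ 144^2 = 20736 ≡ 93 (mod 983)
12^8 ≡ 93^2 = 8649 ≡ 785 (mod 983)
12^16 ≡ 785^2 = 616225 ≡ 867 (mod 983)
12^32 ≡ 867^2 = 751689 ≡ 677 (mod 983)
12^64 ≡ 677^2 = 458329 ≡ 251 (mod 983)
12^128 ≡ 251^2 = 63001 ≡ 89 (mod 983)
12^256 ≡ 89^2 = 7921 ≡ 57 (mod 983)
12^512 ≡ 57^2 = 3249 ≡ 300 (mod 983)
982 = 512 + 256 + 128 + 64 + 16 + 4 + 2 in binary powers of 2.
So 12^982 ≡ 300 · 57 · 89 · 251 · 867 · 93 · 144 ≡ 1 (mod 983).
Since the result is 1, base 12 gives no evidence that 983 is composite.

1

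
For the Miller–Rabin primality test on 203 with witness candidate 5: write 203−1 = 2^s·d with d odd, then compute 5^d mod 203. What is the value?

38

203 − 1 = 202 = 2^1 · 101, so d = 101.
5^1 ≡ 5 (mod 203)
5^2 ≡ 5^2 = 25 ≡ 25 (mod 203)
5^4 ≡ 25^2 = 625 ≡ 16 (mod 203)
5^8 ≡ 16^2 = 256 ≡ 53 (mod 203)
5^16 ≡ 53^2 = 2809 ≡ 170 (mod 203)
5^32 ≡ 170^2 = 28900 ≡ 74 (mod 203)
5^64 ≡ 74^2 = 5476 ≡ 198 (mod 203)
101 = 64 + 32 + 4 + 1 in binary powers of 2.
So 5^101 ≡ 198 · 74 · 16 · 5 ≡ 38 (mod 203).
Squaring chain: 38; never reaches −1, so base 5 is a Miller–Rabin witness that 203 is composite.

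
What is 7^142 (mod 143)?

7^1 ≡ 7 (mod 143)
7^2 ≡ 7^2 = 49 ≡ 49 (mod 143)
7^4 ≡ 49^2 = 2401 ≡ 113 (mod 143)
7^8 ≡ 113^2 = 12769 ≡ 42 (mod 143)
7^16 ≡ 42^2 = 1764 ≡ 48 (mod 143)
7^32 ≡ 48^2 = 2304 ≡ 16 (mod 143)
7^64 ≡ 16^2 = 256 ≡ 113 (mod 143)
7^128 ≡ 113^2 = 12769 ≡ 42 (mod 143)
142 = 128 + 8 + 4 + 2 in binary powers of 2.
So 7^142 ≡ 42 · 42 · 113 · 49 ≡ 82 (mod 143).
Since 82 ≠ 1, base 7 is a Fermat witness: 143 is composite.

82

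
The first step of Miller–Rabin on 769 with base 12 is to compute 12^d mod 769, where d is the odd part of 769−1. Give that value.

769 − 1 = 768 = 2^8 · 3, so d = 3.
12^1 ≡ 12 (mod 769)
12^2 ≡ 12^2 = 144 ≡ 144 (mod 769)
3 = 2 + 1 in binary powers of 2.
So 12^3 ≡ 144 · 12 ≡ 190 (mod 769).
Squaring chain: 190 → 726 → 311 → 596 → 707 → 768 → 1 → 1; reaches −1, so base 12 does not prove 769 composite.

190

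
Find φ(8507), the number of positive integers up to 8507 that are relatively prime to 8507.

8280

Factor: 8507 = 47 · 181.
φ(8507) = (47−1) · (181−1) = 46 · 180 = 8280.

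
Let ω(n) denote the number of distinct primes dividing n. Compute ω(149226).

6

149226 = 2 · 74613
74613 = 3 · 24871
24871 = 7 · 3553
3553 = 11 · 323
323 = 17 · 19
149226 = 2 · 3 · 7 · 11 · 17 · 19, which has 6 distinct prime factors.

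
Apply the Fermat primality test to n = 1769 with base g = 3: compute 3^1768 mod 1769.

400

3^1 ≡ 3 (mod 1769)
3^2 ≡ 3^2 = 9 ≡ 9 (mod 1769)
3^4 ≡ 9^2 = 81 ≡ 81 (mod 1769)
3^8 ≡ 81^2 = 6561 ≡ 1254 (mod 1769)
3^16 ≡ 1254^2 = 1572516 ≡ 1644 (mod 1769)
3^32 ≡ 1644^2 = 2702736 ≡ 1473 (mod 1769)
3^64 ≡ 1473^2 = 2169729 ≡ 935 (mod 1769)
3^128 ≡ 935^2 = 874225 ≡ 339 (mod 1769)
3^256 ≡ 339^2 = 114921 ≡ 1705 (mod 1769)
3^512 ≡ 1705^2 = 2907025 ≡ 558 (mod 1769)
3^1024 ≡ 558^2 = 311364 ≡ 20 (mod 1769)
1768 = 1024 + 512 + 128 + 64 + 32 + 8 in binary powers of 2.
So 3^1768 ≡ 20 · 558 · 339 · 935 · 1473 · 1254 ≡ 400 (mod 1769).
Since 400 ≠ 1, base 3 is a Fermat witness: 1769 is composite.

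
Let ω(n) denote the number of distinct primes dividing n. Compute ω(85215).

85215 = 3 · 28405
28405 = 5 · 5681
5681 = 13 · 437
437 = 19 · 23
85215 = 3 · 5 · 13 · 19 · 23, which has 5 distinct prime factors.

5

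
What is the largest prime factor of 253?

23

253 = 11 · 23
23 is prime.
So 253 = 11 · 23; the largest prime factor is 23.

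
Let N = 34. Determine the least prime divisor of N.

34 is even: 2 divides it.

2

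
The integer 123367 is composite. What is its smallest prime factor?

123367 is odd.
Digit sum 22, not divisible by 3.
Ends in 7: not divisible by 5.
7: 123367 = 7·17623 + 6
11: 123367 = 11·11215 + 2
13: 123367 = 13·9489 + 10
17: 123367 = 17·7256 + 15
19: 123367 = 19·6493

19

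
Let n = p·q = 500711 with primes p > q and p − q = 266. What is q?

Since p = q + 266, we have 500711 = q(q + 266), so q² + 266q − 500711 = 0.
Discriminant: 266² + 4·500711 = 70756 + 2002844 = 2073600; √2073600 = 1440.
q = (−266 + 1440)/2 = 587, and p = q + 266 = 853.
Check: 587 · 853 = 500711.

587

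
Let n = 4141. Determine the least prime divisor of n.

41

4141 is odd.
Digit sum 10, not divisible by 3.
Ends in 1: not divisible by 5.
7: 4141 = 7·591 + 4
11: 4141 = 11·376 + 5
13: 4141 = 13·318 + 7
17: 4141 = 17·243 + 10
19: 4141 = 19·217 + 18
23: 4141 = 23·180 + 1
29: 4141 = 29·142 + 23
31: 4141 = 31·133 + 18
37: 4141 = 37·111 + 34
41: 4141 = 41·101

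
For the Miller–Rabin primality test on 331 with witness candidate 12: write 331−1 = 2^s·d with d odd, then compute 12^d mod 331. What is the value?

331 − 1 = 330 = 2^1 · 165, so d = 165.
12^1 ≡ 12 (mod 331)
12^2 ≡ 12^2 = 144 ≡ 144 (mod 331)
12^4 ≡ 144^2 = 20736 ≡ 214 (mod 331)
12^8 ≡ 214^2 = 45796 ≡ 118 (mod 331)
12^16 ≡ 118^2 = 13924 ≡ 22 (mod 331)
12^32 ≡ 22^2 = 484 ≡ 153 (mod 331)
12^64 ≡ 153^2 = 23409 ≡ 239 (mod 331)
12^128 ≡ 239^2 = 57121 ≡ 189 (mod 331)
165 = 128 + 32 + 4 + 1 in binary powers of 2.
So 12^165 ≡ 189 · 153 · 214 · 12 ≡ 330 (mod 331).
Since 12^d ≡ 330 (mod 331), base 12 does not prove 331 composite.

330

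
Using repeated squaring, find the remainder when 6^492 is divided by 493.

6^1 ≡ 6 (mod 493)
6^2 ≡ 6^2 = 36 ≡ 36 (mod 493)
6^4 ≡ 36^2 = 1296 ≡ 310 (mod 493)
6^8 ≡ 310^2 = 96100 ≡ 458 (mod 493)
6^16 ≡ 458^2 = 209764 ≡ 239 (mod 493)
6^32 ≡ 239^2 = 57121 ≡ 426 (mod 493)
6^64 ≡ 426^2 = 181476 ≡ 52 (mod 493)
6^128 ≡ 52^2 = 2704 ≡ 239 (mod 493)
6^256 ≡ 239^2 = 57121 ≡ 426 (mod 493)
492 = 256 + 128 + 64 + 32 + 8 + 4 in binary powers of 2.
So 6^492 ≡ 426 · 239 · 52 · 426 · 458 · 310 ≡ 268 (mod 493).
Since 268 ≠ 1, base 6 is a Fermat witness: 493 is composite.

268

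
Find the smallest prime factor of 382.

382 is even: 2 divides it.

2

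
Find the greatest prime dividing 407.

37

407 = 11 · 37
37 is prime.
So 407 = 11 · 37; the largest prime factor is 37.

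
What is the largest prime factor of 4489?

67

4489 = 67 · 67
67 = 67 · 1
So 4489 = 67^2; the largest prime factor is 67.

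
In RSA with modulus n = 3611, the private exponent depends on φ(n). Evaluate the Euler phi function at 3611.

3432

Factor: 3611 = 23 · 157.
φ(3611) = (23−1) · (157−1) = 22 · 156 = 3432.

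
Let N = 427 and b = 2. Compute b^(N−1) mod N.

64

2^1 ≡ 2 (mod 427)
2^2 ≡ 2^2 = 4 ≡ 4 (mod 427)
2^4 ≡ 4^2 = 16 ≡ 16 (mod 427)
2^8 ≡ 16^2 = 256 ≡ 256 (mod 427)
2^16 ≡ 256^2 = 65536 ≡ 205 (mod 427)
2^32 ≡ 205^2 = 42025 ≡ 179 (mod 427)
2^64 ≡ 179^2 = 32041 ≡ 16 (mod 427)
2^128 ≡ 16^2 = 256 ≡ 256 (mod 427)
2^256 ≡ 256^2 = 65536 ≡ 205 (mod 427)
426 = 256 + 128 + 32 + 8 + 2 in binary powers of 2.
So 2^426 ≡ 205 · 256 · 179 · 256 · 4 ≡ 64 (mod 427).
Since 64 ≠ 1, base 2 is a Fermat witness: 427 is composite.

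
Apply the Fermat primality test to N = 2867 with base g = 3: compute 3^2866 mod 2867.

3^1 ≡ 3 (mod 2867)
3^2 ≡ 3^2 = 9 ≡ 9 (mod 2867)
3^4 ≡ 9^2 = 81 ≡ 81 (mod 2867)
3^8 ≡ 81^2 = 6561 ≡ 827 (mod 2867)
3^16 ≡ 827^2 = 683929 ≡ 1583 (mod 2867)
3^32 ≡ 1583^2 = 2505889 ≡ 131 (mod 2867)
3^64 ≡ 131^2 = 17161 ≡ 2826 (mod 2867)
3^128 ≡ 2826^2 = 7986276 ≡ 1681 (mod 2867)
3^256 ≡ 1681^2 = 2825761 ≡ 1766 (mod 2867)
3^512 ≡ 1766^2 = 3118756 ≡ 2327 (mod 2867)
3^1024 ≡ 2327^2 = 5414929 ≡ 2033 (mod 2867)
3^2048 ≡ 2033^2 = 4133089 ≡ 1742 (mod 2867)
2866 = 2048 + 512 + 256 + 32 + 16 + 2 in binary powers of 2.
So 3^2866 ≡ 1742 · 2327 · 1766 · 131 · 1583 · 9 ≡ 1095 (mod 2867).
Since 1095 ≠ 1, base 3 is a Fermat witness: 2867 is composite.

1095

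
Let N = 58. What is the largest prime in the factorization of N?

29

58 = 2 · 29
29 is prime.
So 58 = 2 · 29; the largest prime factor is 29.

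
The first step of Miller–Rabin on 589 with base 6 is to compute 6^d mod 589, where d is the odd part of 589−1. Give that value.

589 − 1 = 588 = 2^2 · 147, so d = 147.
6^1 ≡ 6 (mod 589)
6^2 ≡ 6^2 = 36 ≡ 36 (mod 589)
6^4 ≡ 36^2 = 1296 ≡ 118 (mod 589)
6^8 ≡ 118^2 = 13924 ≡ 377 (mod 589)
6^16 ≡ 377^2 = 142129 ≡ 180 (mod 589)
6^32 ≡ 180^2 = 32400 ≡ 5 (mod 589)
6^64 ≡ 5^2 = 25 ≡ 25 (mod 589)
6^128 ≡ 25^2 = 625 ≡ 36 (mod 589)
147 = 128 + 16 + 2 + 1 in binary powers of 2.
So 6^147 ≡ 36 · 180 · 36 · 6 ≡ 216 (mod 589).
Squaring chain: 216 → 125; never reaches −1, so base 6 is a Miller–Rabin witness that 589 is composite.

216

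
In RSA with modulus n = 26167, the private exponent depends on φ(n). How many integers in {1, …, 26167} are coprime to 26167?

25840

Factor: 26167 = 137 · 191.
φ(26167) = (137−1) · (191−1) = 136 · 190 = 25840.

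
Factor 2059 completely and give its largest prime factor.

2059 = 29 · 71
71 is prime.
So 2059 = 29 · 71; the largest prime factor is 71.

71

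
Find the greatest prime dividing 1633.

71

1633 = 23 · 71
71 is prime.
So 1633 = 23 · 71; the largest prime factor is 71.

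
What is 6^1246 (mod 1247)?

6^1 ≡ 6 (mod 1247)
6^2 ≡ 6^2 = 36 ≡ 36 (mod 1247)
6^4 ≡ 36^2 = 1296 ≡ 49 (mod 1247)
6^8 ≡ 49^2 = 2401 ≡ 1154 (mod 1247)
6^16 ≡ 1154^2 = 1331716 ≡ 1167 (mod 1247)
6^32 ≡ 1167^2 = 1361889 ≡ 165 (mod 1247)
6^64 ≡ 165^2 = 27225 ≡ 1038 (mod 1247)
6^128 ≡ 1038^2 = 1077444 ≡ 36 (mod 1247)
6^256 ≡ 36^2 = 1296 ≡ 49 (mod 1247)
6^512 ≡ 49^2 = 2401 ≡ 1154 (mod 1247)
6^1024 ≡ 1154^2 = 1331716 ≡ 1167 (mod 1247)
1246 = 1024 + 128 + 64 + 16 + 8 + 4 + 2 in binary powers of 2.
So 6^1246 ≡ 1167 · 36 · 1038 · 1167 · 1154 · 49 · 36 ≡ 436 (mod 1247).
Since 436 ≠ 1, base 6 is a Fermat witness: 1247 is composite.

436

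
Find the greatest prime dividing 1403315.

1403315 = 5 · 280663
280663 = 59 · 4757
4757 = 67 · 71
71 is prime.
So 1403315 = 5 · 59 · 67 · 71; the largest prime factor is 71.

71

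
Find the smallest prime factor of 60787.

60787 is odd.
Digit sum 28, not divisible by 3.
Ends in 7: not divisible by 5.
7: 60787 = 7·8683 + 6
11: 60787 = 11·5526 + 1
13: 60787 = 13·4675 + 12
17: 60787 = 17·3575 + 12
19: 60787 = 19·3199 + 6
23: 60787 = 23·2642 + 21
29: 60787 = 29·2096 + 3
31: 60787 = 31·1960 + 27
37: 60787 = 37·1642 + 33
41: 60787 = 41·1482 + 25
43: 60787 = 43·1413 + 28
47: 60787 = 47·1293 + 16
53: 60787 = 53·1146 + 49
59: 60787 = 59·1030 + 17
61: 60787 = 61·996 + 31
67: 60787 = 67·907 + 18
71: 60787 = 71·856 + 11
73: 60787 = 73·832 + 51
79: 60787 = 79·769 + 36
83: 60787 = 83·732 + 31
89: 60787 = 89·683

89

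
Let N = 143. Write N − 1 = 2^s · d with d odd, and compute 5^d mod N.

143 − 1 = 142 = 2^1 · 71, so d = 71.
5^1 ≡ 5 (mod 143)
5^2 ≡ 5^2 = 25 ≡ 25 (mod 143)
5^4 ≡ 25^2 = 625 ≡ 53 (mod 143)
5^8 ≡ 53^2 = 2809 ≡ 92 (mod 143)
5^16 ≡ 92^2 = 8464 ≡ 27 (mod 143)
5^32 ≡ 27^2 = 729 ≡ 14 (mod 143)
5^64 ≡ 14^2 = 196 ≡ 53 (mod 143)
71 = 64 + 4 + 2 + 1 in binary powers of 2.
So 5^71 ≡ 53 · 53 · 25 · 5 ≡ 60 (mod 143).
Squaring chain: 60; never reaches −1, so base 5 is a Miller–Rabin witness that 143 is composite.

60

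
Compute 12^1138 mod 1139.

12^1 ≡ 12 (mod 1139)
12^2 ≡ 12^2 = 144 ≡ 144 (mod 1139)
12^4 ≡ 144^2 = 20736 ≡ 234 (mod 1139)
12^8 ≡ 234^2 = 54756 ≡ 84 (mod 1139)
12^16 ≡ 84^2 = 7056 ≡ 222 (mod 1139)
12^32 ≡ 222^2 = 49284 ≡ 307 (mod 1139)
12^64 ≡ 307^2 = 94249 ≡ 851 (mod 1139)
12^128 ≡ 851^2 = 724201 ≡ 936 (mod 1139)
12^256 ≡ 936^2 = 876096 ≡ 205 (mod 1139)
12^512 ≡ 205^2 = 42025 ≡ 1021 (mod 1139)
12^1024 ≡ 1021^2 = 1042441 ≡ 256 (mod 1139)
1138 = 1024 + 64 + 32 + 16 + 2 in binary powers of 2.
So 12^1138 ≡ 256 · 851 · 307 · 222 · 144 ≡ 892 (mod 1139).
Since 892 ≠ 1, base 12 is a Fermat witness: 1139 is composite.

892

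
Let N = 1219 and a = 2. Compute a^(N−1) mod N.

2^1 ≡ 2 (mod 1219)
2^2 ≡ 2^2 = 4 ≡ 4 (mod 1219)
2^4 ≡ 4^2 = 16 ≡ 16 (mod 1219)
2^8 ≡ 16^2 = 256 ≡ 256 (mod 1219)
2^16 ≡ 256^2 = 65536 ≡ 929 (mod 1219)
2^32 ≡ 929^2 = 863041 ≡ 1208 (mod 1219)
2^64 ≡ 1208^2 = 1459264 ≡ 121 (mod 1219)
2^128 ≡ 121^2 = 14641 ≡ 13 (mod 1219)
2^256 ≡ 13^2 = 169 ≡ 169 (mod 1219)
2^512 ≡ 169^2 = 28561 ≡ 524 (mod 1219)
2^1024 ≡ 524^2 = 274576 ≡ 301 (mod 1219)
1218 = 1024 + 128 + 64 + 2 in binary powers of 2.
So 2^1218 ≡ 301 · 13 · 121 · 4 ≡ 785 (mod 1219).
Since 785 ≠ 1, base 2 is a Fermat witness: 1219 is composite.

785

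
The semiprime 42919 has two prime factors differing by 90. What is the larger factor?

257

Since p = q + 90, we have 42919 = q(q + 90), so q² + 90q − 42919 = 0.
Discriminant: 90² + 4·42919 = 8100 + 171676 = 179776; √179776 = 424.
q = (−90 + 424)/2 = 167, and p = q + 90 = 257.
Check: 167 · 257 = 42919.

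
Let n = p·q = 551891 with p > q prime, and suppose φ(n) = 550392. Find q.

647

φ(n) = (p−1)(q−1) = n − (p+q) + 1, so p + q = 551891 − 550392 + 1 = 1500.
p and q are the roots of t² − 1500t + 551891 = 0.
Discriminant: 1500² − 4·551891 = 2250000 − 2207564 = 42436; √42436 = 206.
q = (1500 − 206)/2 = 647, p = (1500 + 206)/2 = 853.
Check: 647 · 853 = 551891.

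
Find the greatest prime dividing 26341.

71

26341 = 7 · 3763
3763 = 53 · 71
71 is prime.
So 26341 = 7 · 53 · 71; the largest prime factor is 71.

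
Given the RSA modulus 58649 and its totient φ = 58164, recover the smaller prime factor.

223

φ(n) = (p−1)(q−1) = n − (p+q) + 1, so p + q = 58649 − 58164 + 1 = 486.
p and q are the roots of t² − 486t + 58649 = 0.
Discriminant: 486² − 4·58649 = 236196 − 234596 = 1600; √1600 = 40.
q = (486 − 40)/2 = 223, p = (486 + 40)/2 = 263.
Check: 223 · 263 = 58649.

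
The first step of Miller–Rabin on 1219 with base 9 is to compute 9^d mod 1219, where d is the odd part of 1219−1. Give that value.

1219 − 1 = 1218 = 2^1 · 609, so d = 609.
9^1 ≡ 9 (mod 1219)
9^2 ≡ 9^2 = 81 ≡ 81 (mod 1219)
9^4 ≡ 81^2 = 6561 ≡ 466 (mod 1219)
9^8 ≡ 466^2 = 217156 ≡ 174 (mod 1219)
9^16 ≡ 174^2 = 30276 ≡ 1020 (mod 1219)
9^32 ≡ 1020^2 = 1040400 ≡ 593 (mod 1219)
9^64 ≡ 593^2 = 351649 ≡ 577 (mod 1219)
9^128 ≡ 577^2 = 332929 ≡ 142 (mod 1219)
9^256 ≡ 142^2 = 20164 ≡ 660 (mod 1219)
9^512 ≡ 660^2 = 435600 ≡ 417 (mod 1219)
609 = 512 + 64 + 32 + 1 in binary powers of 2.
So 9^609 ≡ 417 · 577 · 593 · 9 ≡ 282 (mod 1219).
Squaring chain: 282; never reaches −1, so base 9 is a Miller–Rabin witness that 1219 is composite.

282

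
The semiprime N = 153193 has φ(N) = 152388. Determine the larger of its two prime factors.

499

φ(n) = (p−1)(q−1) = n − (p+q) + 1, so p + q = 153193 − 152388 + 1 = 806.
p and q are the roots of t² − 806t + 153193 = 0.
Discriminant: 806² − 4·153193 = 649636 − 612772 = 36864; √36864 = 192.
q = (806 − 192)/2 = 307, p = (806 + 192)/2 = 499.
Check: 307 · 499 = 153193.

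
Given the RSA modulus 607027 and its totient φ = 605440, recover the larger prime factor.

947

φ(n) = (p−1)(q−1) = n − (p+q) + 1, so p + q = 607027 − 605440 + 1 = 1588.
p and q are the roots of t² − 1588t + 607027 = 0.
Discriminant: 1588² − 4·607027 = 2521744 − 2428108 = 93636; √93636 = 306.
q = (1588 − 306)/2 = 641, p = (1588 + 306)/2 = 947.
Check: 641 · 947 = 607027.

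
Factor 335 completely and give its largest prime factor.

67

335 = 5 · 67
67 is prime.
So 335 = 5 · 67; the largest prime factor is 67.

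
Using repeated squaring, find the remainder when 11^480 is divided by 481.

11^1 ≡ 11 (mod 481)
11^2 ≡ 11^2 = 121 ≡ 121 (mod 481)
11^4 ≡ 121^2 = 14641 ≡ 211 (mod 481)
11^8 ≡ 211^2 = 44521 ≡ 269 (mod 481)
11^16 ≡ 269^2 = 72361 ≡ 211 (mod 481)
11^32 ≡ 211^2 = 44521 ≡ 269 (mod 481)
11^64 ≡ 269^2 = 72361 ≡ 211 (mod 481)
11^128 ≡ 211^2 = 44521 ≡ 269 (mod 481)
11^256 ≡ 269^2 = 72361 ≡ 211 (mod 481)
480 = 256 + 128 + 64 + 32 in binary powers of 2.
So 11^480 ≡ 211 · 269 · 211 · 269 ≡ 1 (mod 481).
Since the result is 1, base 11 gives no evidence that 481 is composite.

1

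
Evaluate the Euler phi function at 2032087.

Factor: 2032087 = 103 · 109 · 181.
φ(2032087) = (103−1) · (109−1) · (181−1) = 102 · 108 · 180 = 1982880.

1982880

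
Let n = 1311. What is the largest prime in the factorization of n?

23

1311 = 3 · 437
437 = 19 · 23
23 is prime.
So 1311 = 3 · 19 · 23; the largest prime factor is 23.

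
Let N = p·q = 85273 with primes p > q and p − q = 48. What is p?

Since p = q + 48, we have 85273 = q(q + 48), so q² + 48q − 85273 = 0.
Discriminant: 48² + 4·85273 = 2304 + 341092 = 343396; √343396 = 586.
q = (−48 + 586)/2 = 269, and p = q + 48 = 317.
Check: 269 · 317 = 85273.

317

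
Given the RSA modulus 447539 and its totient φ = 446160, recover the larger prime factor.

φ(n) = (p−1)(q−1) = n − (p+q) + 1, so p + q = 447539 − 446160 + 1 = 1380.
p and q are the roots of t² − 1380t + 447539 = 0.
Discriminant: 1380² − 4·447539 = 1904400 − 1790156 = 114244; √114244 = 338.
q = (1380 − 338)/2 = 521, p = (1380 + 338)/2 = 859.
Check: 521 · 859 = 447539.

859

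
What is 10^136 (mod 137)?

1

10^1 ≡ 10 (mod 137)
10^2 ≡ 10^2 = 100 ≡ 100 (mod 137)
10^4 ≡ 100^2 = 10000 ≡ 136 (mod 137)
10^8 ≡ 136^2 = 18496 ≡ 1 (mod 137)
10^16 ≡ 1^2 = 1 ≡ 1 (mod 137)
10^32 ≡ 1^2 = 1 ≡ 1 (mod 137)
10^64 ≡ 1^2 = 1 ≡ 1 (mod 137)
10^128 ≡ 1^2 = 1 ≡ 1 (mod 137)
136 = 128 + 8 in binary powers of 2.
So 10^136 ≡ 1 · 1 ≡ 1 (mod 137).
Since the result is 1, base 10 gives no evidence that 137 is composite.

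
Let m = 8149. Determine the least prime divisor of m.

8149 is odd.
Digit sum 22, not divisible by 3.
Ends in 9: not divisible by 5.
7: 8149 = 7·1164 + 1
11: 8149 = 11·740 + 9
13: 8149 = 13·626 + 11
17: 8149 = 17·479 + 6
19: 8149 = 19·428 + 17
23: 8149 = 23·354 + 7
29: 8149 = 29·281

29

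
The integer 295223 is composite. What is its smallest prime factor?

295223 is odd.
Digit sum 23, not divisible by 3.
Ends in 3: not divisible by 5.
7: 295223 = 7·42174 + 5
11: 295223 = 11·26838 + 5
13: 295223 = 13·22709 + 6
17: 295223 = 17·17366 + 1
19: 295223 = 19·15538 + 1
23: 295223 = 23·12835 + 18
29: 295223 = 29·10180 + 3
31: 295223 = 31·9523 + 10
37: 295223 = 37·7979

37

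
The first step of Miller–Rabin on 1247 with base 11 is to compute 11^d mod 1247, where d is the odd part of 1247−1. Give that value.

302

1247 − 1 = 1246 = 2^1 · 623, so d = 623.
11^1 ≡ 11 (mod 1247)
11^2 ≡ 11^2 = 121 ≡ 121 (mod 1247)
11^4 ≡ 121^2 = 14641 ≡ 924 (mod 1247)
11^8 ≡ 924^2 = 853776 ≡ 828 (mod 1247)
11^16 ≡ 828^2 = 685584 ≡ 981 (mod 1247)
11^32 ≡ 981^2 = 962361 ≡ 924 (mod 1247)
11^64 ≡ 924^2 = 853776 ≡ 828 (mod 1247)
11^128 ≡ 828^2 = 685584 ≡ 981 (mod 1247)
11^256 ≡ 981^2 = 962361 ≡ 924 (mod 1247)
11^512 ≡ 924^2 = 853776 ≡ 828 (mod 1247)
623 = 512 + 64 + 32 + 8 + 4 + 2 + 1 in binary powers of 2.
So 11^623 ≡ 828 · 828 · 924 · 828 · 924 · 121 · 11 ≡ 302 (mod 1247).
Squaring chain: 302; never reaches −1, so base 11 is a Miller–Rabin witness that 1247 is composite.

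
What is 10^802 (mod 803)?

10^1 ≡ 10 (mod 803)
10^2 ≡ 10^2 = 100 ≡ 100 (mod 803)
10^4 ≡ 100^2 = 10000 ≡ 364 (mod 803)
10^8 ≡ 364^2 = 132496 ≡ 1 (mod 803)
10^16 ≡ 1^2 = 1 ≡ 1 (mod 803)
10^32 ≡ 1^2 = 1 ≡ 1 (mod 803)
10^64 ≡ 1^2 = 1 ≡ 1 (mod 803)
10^128 ≡ 1^2 = 1 ≡ 1 (mod 803)
10^256 ≡ 1^2 = 1 ≡ 1 (mod 803)
10^512 ≡ 1^2 = 1 ≡ 1 (mod 803)
802 = 512 + 256 + 32 + 2 in binary powers of 2.
So 10^802 ≡ 1 · 1 · 1 · 100 ≡ 100 (mod 803).
Since 100 ≠ 1, base 10 is a Fermat witness: 803 is composite.

100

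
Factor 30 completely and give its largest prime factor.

5

30 = 2 · 15
15 = 3 · 5
5 is prime.
So 30 = 2 · 3 · 5; the largest prime factor is 5.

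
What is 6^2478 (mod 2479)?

2293

6^1 ≡ 6 (mod 2479)
6^2 ≡ 6^2 = 36 ≡ 36 (mod 2479)
6^4 ≡ 36^2 = 1296 ≡ 1296 (mod 2479)
6^8 ≡ 1296^2 = 1679616 ≡ 1333 (mod 2479)
6^16 ≡ 1333^2 = 1776889 ≡ 1925 (mod 2479)
6^32 ≡ 1925^2 = 3705625 ≡ 1999 (mod 2479)
6^64 ≡ 1999^2 = 3996001 ≡ 2332 (mod 2479)
6^128 ≡ 2332^2 = 5438224 ≡ 1777 (mod 2479)
6^256 ≡ 1777^2 = 3157729 ≡ 1962 (mod 2479)
6^512 ≡ 1962^2 = 3849444 ≡ 2036 (mod 2479)
6^1024 ≡ 2036^2 = 4145296 ≡ 408 (mod 2479)
6^2048 ≡ 408^2 = 166464 ≡ 371 (mod 2479)
2478 = 2048 + 256 + 128 + 32 + 8 + 4 + 2 in binary powers of 2.
So 6^2478 ≡ 371 · 1962 · 1777 · 1999 · 1333 · 1296 · 36 ≡ 2293 (mod 2479).
Since 2293 ≠ 1, base 6 is a Fermat witness: 2479 is composite.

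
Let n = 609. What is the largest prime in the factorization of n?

609 = 3 · 203
203 = 7 · 29
29 is prime.
So 609 = 3 · 7 · 29; the largest prime factor is 29.

29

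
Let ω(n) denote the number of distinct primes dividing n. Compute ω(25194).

25194 = 2 · 12597
12597 = 3 · 4199
4199 = 13 · 323
323 = 17 · 19
25194 = 2 · 3 · 13 · 17 · 19, which has 5 distinct prime factors.

5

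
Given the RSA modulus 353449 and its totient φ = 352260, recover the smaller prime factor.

φ(n) = (p−1)(q−1) = n − (p+q) + 1, so p + q = 353449 − 352260 + 1 = 1190.
p and q are the roots of t² − 1190t + 353449 = 0.
Discriminant: 1190² − 4·353449 = 1416100 − 1413796 = 2304; √2304 = 48.
q = (1190 − 48)/2 = 571, p = (1190 + 48)/2 = 619.
Check: 571 · 619 = 353449.

571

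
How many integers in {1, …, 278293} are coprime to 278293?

259200

Factor: 278293 = 19 · 97 · 151.
φ(278293) = (19−1) · (97−1) · (151−1) = 18 · 96 · 150 = 259200.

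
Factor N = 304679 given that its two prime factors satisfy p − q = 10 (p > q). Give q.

547

Since p = q + 10, we have 304679 = q(q + 10), so q² + 10q − 304679 = 0.
Discriminant: 10² + 4·304679 = 100 + 1218716 = 1218816; √1218816 = 1104.
q = (−10 + 1104)/2 = 547, and p = q + 10 = 557.
Check: 547 · 557 = 304679.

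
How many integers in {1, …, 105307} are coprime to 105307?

Factor: 105307 = 31 · 43 · 79.
φ(105307) = (31−1) · (43−1) · (79−1) = 30 · 42 · 78 = 98280.

98280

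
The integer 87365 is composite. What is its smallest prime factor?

87365 is odd.
Digit sum 29, not divisible by 3.
Ends in 5: divisible by 5.

5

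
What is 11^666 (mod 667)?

11^1 ≡ 11 (mod 667)
11^2 ≡ 11^2 = 121 ≡ 121 (mod 667)
11^4 ≡ 121^2 = 14641 ≡ 634 (mod 667)
11^8 ≡ 634^2 = 401956 ≡ 422 (mod 667)
11^16 ≡ 422^2 = 178084 ≡ 662 (mod 667)
11^32 ≡ 662^2 = 438244 ≡ 25 (mod 667)
11^64 ≡ 25^2 = 625 ≡ 625 (mod 667)
11^128 ≡ 625^2 = 390625 ≡ 430 (mod 667)
11^256 ≡ 430^2 = 184900 ≡ 141 (mod 667)
11^512 ≡ 141^2 = 19881 ≡ 538 (mod 667)
666 = 512 + 128 + 16 + 8 + 2 in binary powers of 2.
So 11^666 ≡ 538 · 430 · 662 · 422 · 121 ≡ 216 (mod 667).
Since 216 ≠ 1, base 11 is a Fermat witness: 667 is composite.

216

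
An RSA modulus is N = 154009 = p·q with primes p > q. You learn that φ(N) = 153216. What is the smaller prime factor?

337

φ(n) = (p−1)(q−1) = n − (p+q) + 1, so p + q = 154009 − 153216 + 1 = 794.
p and q are the roots of t² − 794t + 154009 = 0.
Discriminant: 794² − 4·154009 = 630436 − 616036 = 14400; √14400 = 120.
q = (794 − 120)/2 = 337, p = (794 + 120)/2 = 457.
Check: 337 · 457 = 154009.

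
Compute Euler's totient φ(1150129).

Factor: 1150129 = 71 · 97 · 167.
φ(1150129) = (71−1) · (97−1) · (167−1) = 70 · 96 · 166 = 1115520.

1115520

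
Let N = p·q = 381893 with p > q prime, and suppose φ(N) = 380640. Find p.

φ(n) = (p−1)(q−1) = n − (p+q) + 1, so p + q = 381893 − 380640 + 1 = 1254.
p and q are the roots of t² − 1254t + 381893 = 0.
Discriminant: 1254² − 4·381893 = 1572516 − 1527572 = 44944; √44944 = 212.
q = (1254 − 212)/2 = 521, p = (1254 + 212)/2 = 733.
Check: 521 · 733 = 381893.

733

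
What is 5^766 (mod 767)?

5^1 ≡ 5 (mod 767)
5^2 ≡ 5^2 = 25 ≡ 25 (mod 767)
5^4 ≡ 25^2 = 625 ≡ 625 (mod 767)
5^8 ≡ 625^2 = 390625 ≡ 222 (mod 767)
5^16 ≡ 222^2 = 49284 ≡ 196 (mod 767)
5^32 ≡ 196^2 = 38416 ≡ 66 (mod 767)
5^64 ≡ 66^2 = 4356 ≡ 521 (mod 767)
5^128 ≡ 521^2 = 271441 ≡ 690 (mod 767)
5^256 ≡ 690^2 = 476100 ≡ 560 (mod 767)
5^512 ≡ 560^2 = 313600 ≡ 664 (mod 767)
766 = 512 + 128 + 64 + 32 + 16 + 8 + 4 + 2 in binary powers of 2.
So 5^766 ≡ 664 · 690 · 521 · 66 · 196 · 222 · 625 · 25 ≡ 454 (mod 767).
Since 454 ≠ 1, base 5 is a Fermat witness: 767 is composite.

454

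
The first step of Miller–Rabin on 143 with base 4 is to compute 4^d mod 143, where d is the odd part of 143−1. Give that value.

114

143 − 1 = 142 = 2^1 · 71, so d = 71.
4^1 ≡ 4 (mod 143)
4^2 ≡ 4^2 = 16 ≡ 16 (mod 143)
4^4 ≡ 16^2 = 256 ≡ 113 (mod 143)
4^8 ≡ 113^2 = 12769 ≡ 42 (mod 143)
4^16 ≡ 42^2 = 1764 ≡ 48 (mod 143)
4^32 ≡ 48^2 = 2304 ≡ 16 (mod 143)
4^64 ≡ 16^2 = 256 ≡ 113 (mod 143)
71 = 64 + 4 + 2 + 1 in binary powers of 2.
So 4^71 ≡ 113 · 113 · 16 · 4 ≡ 114 (mod 143).
Squaring chain: 114; never reaches −1, so base 4 is a Miller–Rabin witness that 143 is composite.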